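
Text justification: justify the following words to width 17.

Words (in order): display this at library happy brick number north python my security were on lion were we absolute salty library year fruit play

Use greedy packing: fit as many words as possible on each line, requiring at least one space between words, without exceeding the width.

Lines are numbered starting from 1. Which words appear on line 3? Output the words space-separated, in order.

Line 1: ['display', 'this', 'at'] (min_width=15, slack=2)
Line 2: ['library', 'happy'] (min_width=13, slack=4)
Line 3: ['brick', 'number'] (min_width=12, slack=5)
Line 4: ['north', 'python', 'my'] (min_width=15, slack=2)
Line 5: ['security', 'were', 'on'] (min_width=16, slack=1)
Line 6: ['lion', 'were', 'we'] (min_width=12, slack=5)
Line 7: ['absolute', 'salty'] (min_width=14, slack=3)
Line 8: ['library', 'year'] (min_width=12, slack=5)
Line 9: ['fruit', 'play'] (min_width=10, slack=7)

Answer: brick number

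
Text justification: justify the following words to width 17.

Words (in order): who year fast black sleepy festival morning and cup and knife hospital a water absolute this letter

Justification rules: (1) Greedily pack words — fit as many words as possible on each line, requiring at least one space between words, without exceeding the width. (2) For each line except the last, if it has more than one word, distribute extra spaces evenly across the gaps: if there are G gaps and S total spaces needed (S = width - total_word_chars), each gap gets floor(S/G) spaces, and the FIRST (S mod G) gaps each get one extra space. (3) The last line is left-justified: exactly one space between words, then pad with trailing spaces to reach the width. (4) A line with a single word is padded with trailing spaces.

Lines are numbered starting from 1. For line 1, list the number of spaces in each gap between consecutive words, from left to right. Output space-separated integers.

Line 1: ['who', 'year', 'fast'] (min_width=13, slack=4)
Line 2: ['black', 'sleepy'] (min_width=12, slack=5)
Line 3: ['festival', 'morning'] (min_width=16, slack=1)
Line 4: ['and', 'cup', 'and', 'knife'] (min_width=17, slack=0)
Line 5: ['hospital', 'a', 'water'] (min_width=16, slack=1)
Line 6: ['absolute', 'this'] (min_width=13, slack=4)
Line 7: ['letter'] (min_width=6, slack=11)

Answer: 3 3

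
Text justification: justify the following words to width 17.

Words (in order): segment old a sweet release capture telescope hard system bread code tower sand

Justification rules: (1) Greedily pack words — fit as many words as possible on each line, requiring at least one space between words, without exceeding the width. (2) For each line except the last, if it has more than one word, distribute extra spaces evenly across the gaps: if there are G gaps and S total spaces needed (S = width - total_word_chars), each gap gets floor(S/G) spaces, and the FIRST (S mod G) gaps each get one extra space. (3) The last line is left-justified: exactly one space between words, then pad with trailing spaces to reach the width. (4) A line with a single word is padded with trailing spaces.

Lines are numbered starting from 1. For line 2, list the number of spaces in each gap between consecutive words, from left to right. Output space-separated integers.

Answer: 5

Derivation:
Line 1: ['segment', 'old', 'a'] (min_width=13, slack=4)
Line 2: ['sweet', 'release'] (min_width=13, slack=4)
Line 3: ['capture', 'telescope'] (min_width=17, slack=0)
Line 4: ['hard', 'system', 'bread'] (min_width=17, slack=0)
Line 5: ['code', 'tower', 'sand'] (min_width=15, slack=2)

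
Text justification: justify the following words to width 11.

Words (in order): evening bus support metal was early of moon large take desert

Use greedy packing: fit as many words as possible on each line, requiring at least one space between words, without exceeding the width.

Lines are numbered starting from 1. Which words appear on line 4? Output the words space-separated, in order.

Answer: early of

Derivation:
Line 1: ['evening', 'bus'] (min_width=11, slack=0)
Line 2: ['support'] (min_width=7, slack=4)
Line 3: ['metal', 'was'] (min_width=9, slack=2)
Line 4: ['early', 'of'] (min_width=8, slack=3)
Line 5: ['moon', 'large'] (min_width=10, slack=1)
Line 6: ['take', 'desert'] (min_width=11, slack=0)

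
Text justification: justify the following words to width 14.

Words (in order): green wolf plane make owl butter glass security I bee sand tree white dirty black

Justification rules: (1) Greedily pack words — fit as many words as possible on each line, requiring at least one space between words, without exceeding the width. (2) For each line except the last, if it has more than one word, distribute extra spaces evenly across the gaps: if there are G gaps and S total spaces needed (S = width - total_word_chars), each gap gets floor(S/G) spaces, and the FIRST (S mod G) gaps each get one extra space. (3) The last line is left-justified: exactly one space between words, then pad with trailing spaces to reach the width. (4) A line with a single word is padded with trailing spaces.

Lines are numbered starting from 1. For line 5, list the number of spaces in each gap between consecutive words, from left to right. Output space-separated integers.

Answer: 6

Derivation:
Line 1: ['green', 'wolf'] (min_width=10, slack=4)
Line 2: ['plane', 'make', 'owl'] (min_width=14, slack=0)
Line 3: ['butter', 'glass'] (min_width=12, slack=2)
Line 4: ['security', 'I', 'bee'] (min_width=14, slack=0)
Line 5: ['sand', 'tree'] (min_width=9, slack=5)
Line 6: ['white', 'dirty'] (min_width=11, slack=3)
Line 7: ['black'] (min_width=5, slack=9)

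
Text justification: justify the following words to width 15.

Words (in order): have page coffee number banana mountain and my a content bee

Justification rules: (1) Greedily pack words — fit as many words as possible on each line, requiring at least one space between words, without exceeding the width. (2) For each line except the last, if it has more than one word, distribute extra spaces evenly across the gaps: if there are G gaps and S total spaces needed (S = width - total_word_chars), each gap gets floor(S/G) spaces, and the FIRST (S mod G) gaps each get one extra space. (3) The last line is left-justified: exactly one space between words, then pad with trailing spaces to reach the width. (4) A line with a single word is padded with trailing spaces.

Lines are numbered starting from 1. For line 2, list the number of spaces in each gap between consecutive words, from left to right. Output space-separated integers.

Line 1: ['have', 'page'] (min_width=9, slack=6)
Line 2: ['coffee', 'number'] (min_width=13, slack=2)
Line 3: ['banana', 'mountain'] (min_width=15, slack=0)
Line 4: ['and', 'my', 'a'] (min_width=8, slack=7)
Line 5: ['content', 'bee'] (min_width=11, slack=4)

Answer: 3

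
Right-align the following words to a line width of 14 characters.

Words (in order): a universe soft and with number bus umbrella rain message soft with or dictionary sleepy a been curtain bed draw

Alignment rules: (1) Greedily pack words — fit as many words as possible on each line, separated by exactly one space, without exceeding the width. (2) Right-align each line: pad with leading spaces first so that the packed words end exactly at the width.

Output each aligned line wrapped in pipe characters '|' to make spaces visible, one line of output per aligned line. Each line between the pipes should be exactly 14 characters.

Answer: |    a universe|
| soft and with|
|    number bus|
| umbrella rain|
|  message soft|
|       with or|
|    dictionary|
| sleepy a been|
|   curtain bed|
|          draw|

Derivation:
Line 1: ['a', 'universe'] (min_width=10, slack=4)
Line 2: ['soft', 'and', 'with'] (min_width=13, slack=1)
Line 3: ['number', 'bus'] (min_width=10, slack=4)
Line 4: ['umbrella', 'rain'] (min_width=13, slack=1)
Line 5: ['message', 'soft'] (min_width=12, slack=2)
Line 6: ['with', 'or'] (min_width=7, slack=7)
Line 7: ['dictionary'] (min_width=10, slack=4)
Line 8: ['sleepy', 'a', 'been'] (min_width=13, slack=1)
Line 9: ['curtain', 'bed'] (min_width=11, slack=3)
Line 10: ['draw'] (min_width=4, slack=10)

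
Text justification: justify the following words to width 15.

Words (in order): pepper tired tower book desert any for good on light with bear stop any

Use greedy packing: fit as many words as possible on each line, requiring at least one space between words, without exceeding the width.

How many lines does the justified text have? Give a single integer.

Line 1: ['pepper', 'tired'] (min_width=12, slack=3)
Line 2: ['tower', 'book'] (min_width=10, slack=5)
Line 3: ['desert', 'any', 'for'] (min_width=14, slack=1)
Line 4: ['good', 'on', 'light'] (min_width=13, slack=2)
Line 5: ['with', 'bear', 'stop'] (min_width=14, slack=1)
Line 6: ['any'] (min_width=3, slack=12)
Total lines: 6

Answer: 6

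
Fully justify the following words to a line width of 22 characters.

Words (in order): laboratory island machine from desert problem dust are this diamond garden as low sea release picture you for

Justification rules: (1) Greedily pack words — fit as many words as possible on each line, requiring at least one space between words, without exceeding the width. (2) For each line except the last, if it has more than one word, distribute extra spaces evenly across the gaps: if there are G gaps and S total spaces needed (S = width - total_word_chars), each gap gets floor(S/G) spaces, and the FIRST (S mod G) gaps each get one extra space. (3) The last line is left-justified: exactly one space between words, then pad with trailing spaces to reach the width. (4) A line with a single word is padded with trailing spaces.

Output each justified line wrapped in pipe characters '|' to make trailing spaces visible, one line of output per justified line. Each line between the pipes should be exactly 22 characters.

Answer: |laboratory      island|
|machine   from  desert|
|problem  dust are this|
|diamond  garden as low|
|sea   release  picture|
|you for               |

Derivation:
Line 1: ['laboratory', 'island'] (min_width=17, slack=5)
Line 2: ['machine', 'from', 'desert'] (min_width=19, slack=3)
Line 3: ['problem', 'dust', 'are', 'this'] (min_width=21, slack=1)
Line 4: ['diamond', 'garden', 'as', 'low'] (min_width=21, slack=1)
Line 5: ['sea', 'release', 'picture'] (min_width=19, slack=3)
Line 6: ['you', 'for'] (min_width=7, slack=15)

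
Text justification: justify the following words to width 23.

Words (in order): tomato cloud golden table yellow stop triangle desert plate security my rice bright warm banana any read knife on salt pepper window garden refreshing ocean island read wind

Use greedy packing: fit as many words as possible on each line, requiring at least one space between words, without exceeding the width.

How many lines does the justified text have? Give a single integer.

Line 1: ['tomato', 'cloud', 'golden'] (min_width=19, slack=4)
Line 2: ['table', 'yellow', 'stop'] (min_width=17, slack=6)
Line 3: ['triangle', 'desert', 'plate'] (min_width=21, slack=2)
Line 4: ['security', 'my', 'rice', 'bright'] (min_width=23, slack=0)
Line 5: ['warm', 'banana', 'any', 'read'] (min_width=20, slack=3)
Line 6: ['knife', 'on', 'salt', 'pepper'] (min_width=20, slack=3)
Line 7: ['window', 'garden'] (min_width=13, slack=10)
Line 8: ['refreshing', 'ocean', 'island'] (min_width=23, slack=0)
Line 9: ['read', 'wind'] (min_width=9, slack=14)
Total lines: 9

Answer: 9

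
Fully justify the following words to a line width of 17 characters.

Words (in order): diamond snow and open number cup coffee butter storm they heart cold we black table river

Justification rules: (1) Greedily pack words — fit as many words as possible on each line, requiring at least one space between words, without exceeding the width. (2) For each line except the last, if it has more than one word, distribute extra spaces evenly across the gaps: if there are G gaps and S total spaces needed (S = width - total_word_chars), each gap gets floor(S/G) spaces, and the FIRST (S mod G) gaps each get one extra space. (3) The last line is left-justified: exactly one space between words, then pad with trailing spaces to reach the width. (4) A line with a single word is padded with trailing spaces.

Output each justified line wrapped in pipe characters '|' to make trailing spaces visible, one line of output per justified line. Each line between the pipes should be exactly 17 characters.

Answer: |diamond  snow and|
|open  number  cup|
|coffee     butter|
|storm  they heart|
|cold   we   black|
|table river      |

Derivation:
Line 1: ['diamond', 'snow', 'and'] (min_width=16, slack=1)
Line 2: ['open', 'number', 'cup'] (min_width=15, slack=2)
Line 3: ['coffee', 'butter'] (min_width=13, slack=4)
Line 4: ['storm', 'they', 'heart'] (min_width=16, slack=1)
Line 5: ['cold', 'we', 'black'] (min_width=13, slack=4)
Line 6: ['table', 'river'] (min_width=11, slack=6)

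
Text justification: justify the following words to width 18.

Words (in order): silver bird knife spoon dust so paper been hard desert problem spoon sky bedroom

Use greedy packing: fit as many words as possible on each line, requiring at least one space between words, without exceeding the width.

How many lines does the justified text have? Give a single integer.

Answer: 5

Derivation:
Line 1: ['silver', 'bird', 'knife'] (min_width=17, slack=1)
Line 2: ['spoon', 'dust', 'so'] (min_width=13, slack=5)
Line 3: ['paper', 'been', 'hard'] (min_width=15, slack=3)
Line 4: ['desert', 'problem'] (min_width=14, slack=4)
Line 5: ['spoon', 'sky', 'bedroom'] (min_width=17, slack=1)
Total lines: 5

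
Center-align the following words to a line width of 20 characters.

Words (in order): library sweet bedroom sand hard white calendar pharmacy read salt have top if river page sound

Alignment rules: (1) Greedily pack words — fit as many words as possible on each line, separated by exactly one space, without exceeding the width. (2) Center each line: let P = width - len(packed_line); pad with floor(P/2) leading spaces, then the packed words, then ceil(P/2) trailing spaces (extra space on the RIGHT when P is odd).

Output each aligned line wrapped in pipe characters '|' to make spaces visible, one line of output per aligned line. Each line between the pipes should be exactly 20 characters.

Answer: |   library sweet    |
| bedroom sand hard  |
|   white calendar   |
| pharmacy read salt |
| have top if river  |
|     page sound     |

Derivation:
Line 1: ['library', 'sweet'] (min_width=13, slack=7)
Line 2: ['bedroom', 'sand', 'hard'] (min_width=17, slack=3)
Line 3: ['white', 'calendar'] (min_width=14, slack=6)
Line 4: ['pharmacy', 'read', 'salt'] (min_width=18, slack=2)
Line 5: ['have', 'top', 'if', 'river'] (min_width=17, slack=3)
Line 6: ['page', 'sound'] (min_width=10, slack=10)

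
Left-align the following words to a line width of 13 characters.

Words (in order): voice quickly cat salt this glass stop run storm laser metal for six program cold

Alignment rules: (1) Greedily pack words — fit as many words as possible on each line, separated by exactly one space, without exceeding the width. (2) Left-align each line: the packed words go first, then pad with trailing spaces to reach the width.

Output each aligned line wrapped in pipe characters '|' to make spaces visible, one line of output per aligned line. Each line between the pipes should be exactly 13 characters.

Answer: |voice quickly|
|cat salt this|
|glass stop   |
|run storm    |
|laser metal  |
|for six      |
|program cold |

Derivation:
Line 1: ['voice', 'quickly'] (min_width=13, slack=0)
Line 2: ['cat', 'salt', 'this'] (min_width=13, slack=0)
Line 3: ['glass', 'stop'] (min_width=10, slack=3)
Line 4: ['run', 'storm'] (min_width=9, slack=4)
Line 5: ['laser', 'metal'] (min_width=11, slack=2)
Line 6: ['for', 'six'] (min_width=7, slack=6)
Line 7: ['program', 'cold'] (min_width=12, slack=1)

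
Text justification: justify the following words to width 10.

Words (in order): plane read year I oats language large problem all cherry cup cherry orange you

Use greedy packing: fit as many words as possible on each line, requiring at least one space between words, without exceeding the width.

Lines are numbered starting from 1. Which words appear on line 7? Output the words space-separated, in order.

Answer: all cherry

Derivation:
Line 1: ['plane', 'read'] (min_width=10, slack=0)
Line 2: ['year', 'I'] (min_width=6, slack=4)
Line 3: ['oats'] (min_width=4, slack=6)
Line 4: ['language'] (min_width=8, slack=2)
Line 5: ['large'] (min_width=5, slack=5)
Line 6: ['problem'] (min_width=7, slack=3)
Line 7: ['all', 'cherry'] (min_width=10, slack=0)
Line 8: ['cup', 'cherry'] (min_width=10, slack=0)
Line 9: ['orange', 'you'] (min_width=10, slack=0)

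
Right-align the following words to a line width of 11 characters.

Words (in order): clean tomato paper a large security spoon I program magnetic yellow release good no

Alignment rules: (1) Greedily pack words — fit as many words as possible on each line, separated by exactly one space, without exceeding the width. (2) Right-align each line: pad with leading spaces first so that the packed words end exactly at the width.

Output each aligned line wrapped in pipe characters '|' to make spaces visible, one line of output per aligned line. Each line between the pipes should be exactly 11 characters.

Line 1: ['clean'] (min_width=5, slack=6)
Line 2: ['tomato'] (min_width=6, slack=5)
Line 3: ['paper', 'a'] (min_width=7, slack=4)
Line 4: ['large'] (min_width=5, slack=6)
Line 5: ['security'] (min_width=8, slack=3)
Line 6: ['spoon', 'I'] (min_width=7, slack=4)
Line 7: ['program'] (min_width=7, slack=4)
Line 8: ['magnetic'] (min_width=8, slack=3)
Line 9: ['yellow'] (min_width=6, slack=5)
Line 10: ['release'] (min_width=7, slack=4)
Line 11: ['good', 'no'] (min_width=7, slack=4)

Answer: |      clean|
|     tomato|
|    paper a|
|      large|
|   security|
|    spoon I|
|    program|
|   magnetic|
|     yellow|
|    release|
|    good no|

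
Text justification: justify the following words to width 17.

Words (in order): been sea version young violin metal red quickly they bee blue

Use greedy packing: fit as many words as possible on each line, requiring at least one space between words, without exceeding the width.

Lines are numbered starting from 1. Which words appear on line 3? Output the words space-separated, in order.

Answer: metal red quickly

Derivation:
Line 1: ['been', 'sea', 'version'] (min_width=16, slack=1)
Line 2: ['young', 'violin'] (min_width=12, slack=5)
Line 3: ['metal', 'red', 'quickly'] (min_width=17, slack=0)
Line 4: ['they', 'bee', 'blue'] (min_width=13, slack=4)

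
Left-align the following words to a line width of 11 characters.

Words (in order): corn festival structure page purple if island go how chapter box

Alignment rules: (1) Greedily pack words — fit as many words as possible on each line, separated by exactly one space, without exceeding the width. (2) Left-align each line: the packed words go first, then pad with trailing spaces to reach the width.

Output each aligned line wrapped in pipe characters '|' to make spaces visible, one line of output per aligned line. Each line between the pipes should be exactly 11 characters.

Line 1: ['corn'] (min_width=4, slack=7)
Line 2: ['festival'] (min_width=8, slack=3)
Line 3: ['structure'] (min_width=9, slack=2)
Line 4: ['page', 'purple'] (min_width=11, slack=0)
Line 5: ['if', 'island'] (min_width=9, slack=2)
Line 6: ['go', 'how'] (min_width=6, slack=5)
Line 7: ['chapter', 'box'] (min_width=11, slack=0)

Answer: |corn       |
|festival   |
|structure  |
|page purple|
|if island  |
|go how     |
|chapter box|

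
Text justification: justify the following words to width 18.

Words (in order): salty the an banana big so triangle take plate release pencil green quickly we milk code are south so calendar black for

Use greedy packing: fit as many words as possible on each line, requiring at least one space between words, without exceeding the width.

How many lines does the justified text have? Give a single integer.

Line 1: ['salty', 'the', 'an'] (min_width=12, slack=6)
Line 2: ['banana', 'big', 'so'] (min_width=13, slack=5)
Line 3: ['triangle', 'take'] (min_width=13, slack=5)
Line 4: ['plate', 'release'] (min_width=13, slack=5)
Line 5: ['pencil', 'green'] (min_width=12, slack=6)
Line 6: ['quickly', 'we', 'milk'] (min_width=15, slack=3)
Line 7: ['code', 'are', 'south', 'so'] (min_width=17, slack=1)
Line 8: ['calendar', 'black', 'for'] (min_width=18, slack=0)
Total lines: 8

Answer: 8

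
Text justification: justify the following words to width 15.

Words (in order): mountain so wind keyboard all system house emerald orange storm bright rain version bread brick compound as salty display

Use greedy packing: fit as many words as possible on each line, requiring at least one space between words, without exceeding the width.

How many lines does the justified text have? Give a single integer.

Line 1: ['mountain', 'so'] (min_width=11, slack=4)
Line 2: ['wind', 'keyboard'] (min_width=13, slack=2)
Line 3: ['all', 'system'] (min_width=10, slack=5)
Line 4: ['house', 'emerald'] (min_width=13, slack=2)
Line 5: ['orange', 'storm'] (min_width=12, slack=3)
Line 6: ['bright', 'rain'] (min_width=11, slack=4)
Line 7: ['version', 'bread'] (min_width=13, slack=2)
Line 8: ['brick', 'compound'] (min_width=14, slack=1)
Line 9: ['as', 'salty'] (min_width=8, slack=7)
Line 10: ['display'] (min_width=7, slack=8)
Total lines: 10

Answer: 10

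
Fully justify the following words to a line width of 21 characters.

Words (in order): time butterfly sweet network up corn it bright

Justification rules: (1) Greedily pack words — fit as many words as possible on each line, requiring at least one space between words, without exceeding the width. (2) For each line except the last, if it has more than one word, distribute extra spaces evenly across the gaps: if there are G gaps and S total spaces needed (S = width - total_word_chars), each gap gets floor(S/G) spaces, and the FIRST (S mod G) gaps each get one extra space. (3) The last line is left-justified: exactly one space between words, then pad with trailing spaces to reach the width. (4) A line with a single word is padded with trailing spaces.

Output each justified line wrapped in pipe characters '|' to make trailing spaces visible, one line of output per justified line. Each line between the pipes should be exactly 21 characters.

Answer: |time  butterfly sweet|
|network  up  corn  it|
|bright               |

Derivation:
Line 1: ['time', 'butterfly', 'sweet'] (min_width=20, slack=1)
Line 2: ['network', 'up', 'corn', 'it'] (min_width=18, slack=3)
Line 3: ['bright'] (min_width=6, slack=15)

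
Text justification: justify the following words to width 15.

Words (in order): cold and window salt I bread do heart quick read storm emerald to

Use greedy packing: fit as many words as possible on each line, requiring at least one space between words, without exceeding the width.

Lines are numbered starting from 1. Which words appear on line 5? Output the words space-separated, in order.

Line 1: ['cold', 'and', 'window'] (min_width=15, slack=0)
Line 2: ['salt', 'I', 'bread', 'do'] (min_width=15, slack=0)
Line 3: ['heart', 'quick'] (min_width=11, slack=4)
Line 4: ['read', 'storm'] (min_width=10, slack=5)
Line 5: ['emerald', 'to'] (min_width=10, slack=5)

Answer: emerald to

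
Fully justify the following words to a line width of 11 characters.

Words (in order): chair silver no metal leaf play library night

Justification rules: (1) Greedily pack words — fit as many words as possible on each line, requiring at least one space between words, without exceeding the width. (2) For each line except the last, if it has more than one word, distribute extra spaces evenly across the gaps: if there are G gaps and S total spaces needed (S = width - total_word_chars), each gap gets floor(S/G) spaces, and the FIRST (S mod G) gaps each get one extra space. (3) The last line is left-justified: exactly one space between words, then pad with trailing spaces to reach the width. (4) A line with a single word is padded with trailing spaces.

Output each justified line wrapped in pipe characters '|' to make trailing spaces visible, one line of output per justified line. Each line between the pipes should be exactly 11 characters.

Line 1: ['chair'] (min_width=5, slack=6)
Line 2: ['silver', 'no'] (min_width=9, slack=2)
Line 3: ['metal', 'leaf'] (min_width=10, slack=1)
Line 4: ['play'] (min_width=4, slack=7)
Line 5: ['library'] (min_width=7, slack=4)
Line 6: ['night'] (min_width=5, slack=6)

Answer: |chair      |
|silver   no|
|metal  leaf|
|play       |
|library    |
|night      |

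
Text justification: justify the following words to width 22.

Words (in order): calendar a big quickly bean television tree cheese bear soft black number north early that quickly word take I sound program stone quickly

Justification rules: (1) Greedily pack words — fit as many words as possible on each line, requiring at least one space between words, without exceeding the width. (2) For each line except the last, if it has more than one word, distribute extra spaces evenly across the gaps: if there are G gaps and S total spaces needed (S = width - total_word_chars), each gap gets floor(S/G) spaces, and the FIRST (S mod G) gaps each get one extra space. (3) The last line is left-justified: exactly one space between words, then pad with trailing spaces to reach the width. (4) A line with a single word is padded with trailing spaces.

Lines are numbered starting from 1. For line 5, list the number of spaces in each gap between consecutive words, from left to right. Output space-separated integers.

Answer: 1 1 1

Derivation:
Line 1: ['calendar', 'a', 'big', 'quickly'] (min_width=22, slack=0)
Line 2: ['bean', 'television', 'tree'] (min_width=20, slack=2)
Line 3: ['cheese', 'bear', 'soft', 'black'] (min_width=22, slack=0)
Line 4: ['number', 'north', 'early'] (min_width=18, slack=4)
Line 5: ['that', 'quickly', 'word', 'take'] (min_width=22, slack=0)
Line 6: ['I', 'sound', 'program', 'stone'] (min_width=21, slack=1)
Line 7: ['quickly'] (min_width=7, slack=15)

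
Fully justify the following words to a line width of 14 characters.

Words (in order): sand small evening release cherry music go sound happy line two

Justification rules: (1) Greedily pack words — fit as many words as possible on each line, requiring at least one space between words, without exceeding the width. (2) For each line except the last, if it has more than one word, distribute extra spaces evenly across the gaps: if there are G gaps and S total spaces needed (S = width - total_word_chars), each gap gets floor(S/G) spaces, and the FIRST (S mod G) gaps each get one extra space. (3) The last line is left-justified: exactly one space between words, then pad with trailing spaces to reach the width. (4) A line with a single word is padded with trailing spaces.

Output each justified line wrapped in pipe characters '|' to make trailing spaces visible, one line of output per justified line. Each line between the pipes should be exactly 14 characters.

Answer: |sand     small|
|evening       |
|release cherry|
|music go sound|
|happy line two|

Derivation:
Line 1: ['sand', 'small'] (min_width=10, slack=4)
Line 2: ['evening'] (min_width=7, slack=7)
Line 3: ['release', 'cherry'] (min_width=14, slack=0)
Line 4: ['music', 'go', 'sound'] (min_width=14, slack=0)
Line 5: ['happy', 'line', 'two'] (min_width=14, slack=0)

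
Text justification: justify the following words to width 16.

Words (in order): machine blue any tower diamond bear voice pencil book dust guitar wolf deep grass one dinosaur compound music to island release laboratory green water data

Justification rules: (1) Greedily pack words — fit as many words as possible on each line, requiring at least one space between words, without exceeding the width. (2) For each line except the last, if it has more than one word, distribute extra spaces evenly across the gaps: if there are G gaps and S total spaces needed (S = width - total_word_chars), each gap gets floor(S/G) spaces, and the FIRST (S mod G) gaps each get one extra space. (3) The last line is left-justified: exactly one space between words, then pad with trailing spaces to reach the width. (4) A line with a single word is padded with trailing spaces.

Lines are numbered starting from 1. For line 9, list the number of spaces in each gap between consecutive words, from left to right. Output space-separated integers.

Line 1: ['machine', 'blue', 'any'] (min_width=16, slack=0)
Line 2: ['tower', 'diamond'] (min_width=13, slack=3)
Line 3: ['bear', 'voice'] (min_width=10, slack=6)
Line 4: ['pencil', 'book', 'dust'] (min_width=16, slack=0)
Line 5: ['guitar', 'wolf', 'deep'] (min_width=16, slack=0)
Line 6: ['grass', 'one'] (min_width=9, slack=7)
Line 7: ['dinosaur'] (min_width=8, slack=8)
Line 8: ['compound', 'music'] (min_width=14, slack=2)
Line 9: ['to', 'island'] (min_width=9, slack=7)
Line 10: ['release'] (min_width=7, slack=9)
Line 11: ['laboratory', 'green'] (min_width=16, slack=0)
Line 12: ['water', 'data'] (min_width=10, slack=6)

Answer: 8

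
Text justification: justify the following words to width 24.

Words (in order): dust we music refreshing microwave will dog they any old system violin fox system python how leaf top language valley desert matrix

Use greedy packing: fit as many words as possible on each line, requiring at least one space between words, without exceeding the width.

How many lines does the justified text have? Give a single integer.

Line 1: ['dust', 'we', 'music', 'refreshing'] (min_width=24, slack=0)
Line 2: ['microwave', 'will', 'dog', 'they'] (min_width=23, slack=1)
Line 3: ['any', 'old', 'system', 'violin'] (min_width=21, slack=3)
Line 4: ['fox', 'system', 'python', 'how'] (min_width=21, slack=3)
Line 5: ['leaf', 'top', 'language', 'valley'] (min_width=24, slack=0)
Line 6: ['desert', 'matrix'] (min_width=13, slack=11)
Total lines: 6

Answer: 6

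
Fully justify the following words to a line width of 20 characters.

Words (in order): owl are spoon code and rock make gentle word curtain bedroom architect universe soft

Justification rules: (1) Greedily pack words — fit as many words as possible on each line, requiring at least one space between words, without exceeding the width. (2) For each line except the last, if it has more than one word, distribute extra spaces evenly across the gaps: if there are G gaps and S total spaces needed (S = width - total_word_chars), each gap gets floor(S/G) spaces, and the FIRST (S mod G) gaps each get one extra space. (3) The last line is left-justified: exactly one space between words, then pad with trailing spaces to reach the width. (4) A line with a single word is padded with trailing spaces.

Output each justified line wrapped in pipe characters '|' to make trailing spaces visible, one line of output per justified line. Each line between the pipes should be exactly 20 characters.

Answer: |owl  are  spoon code|
|and rock make gentle|
|word curtain bedroom|
|architect   universe|
|soft                |

Derivation:
Line 1: ['owl', 'are', 'spoon', 'code'] (min_width=18, slack=2)
Line 2: ['and', 'rock', 'make', 'gentle'] (min_width=20, slack=0)
Line 3: ['word', 'curtain', 'bedroom'] (min_width=20, slack=0)
Line 4: ['architect', 'universe'] (min_width=18, slack=2)
Line 5: ['soft'] (min_width=4, slack=16)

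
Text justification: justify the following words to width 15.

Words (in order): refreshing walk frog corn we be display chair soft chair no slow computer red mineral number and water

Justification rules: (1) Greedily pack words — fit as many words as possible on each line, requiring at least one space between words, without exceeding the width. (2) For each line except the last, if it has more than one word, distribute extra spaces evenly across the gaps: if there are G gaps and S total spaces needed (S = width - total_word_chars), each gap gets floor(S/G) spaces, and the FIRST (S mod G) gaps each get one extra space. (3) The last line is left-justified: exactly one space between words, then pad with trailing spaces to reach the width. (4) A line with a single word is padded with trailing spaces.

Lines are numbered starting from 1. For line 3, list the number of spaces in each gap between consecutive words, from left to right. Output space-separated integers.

Answer: 3

Derivation:
Line 1: ['refreshing', 'walk'] (min_width=15, slack=0)
Line 2: ['frog', 'corn', 'we', 'be'] (min_width=15, slack=0)
Line 3: ['display', 'chair'] (min_width=13, slack=2)
Line 4: ['soft', 'chair', 'no'] (min_width=13, slack=2)
Line 5: ['slow', 'computer'] (min_width=13, slack=2)
Line 6: ['red', 'mineral'] (min_width=11, slack=4)
Line 7: ['number', 'and'] (min_width=10, slack=5)
Line 8: ['water'] (min_width=5, slack=10)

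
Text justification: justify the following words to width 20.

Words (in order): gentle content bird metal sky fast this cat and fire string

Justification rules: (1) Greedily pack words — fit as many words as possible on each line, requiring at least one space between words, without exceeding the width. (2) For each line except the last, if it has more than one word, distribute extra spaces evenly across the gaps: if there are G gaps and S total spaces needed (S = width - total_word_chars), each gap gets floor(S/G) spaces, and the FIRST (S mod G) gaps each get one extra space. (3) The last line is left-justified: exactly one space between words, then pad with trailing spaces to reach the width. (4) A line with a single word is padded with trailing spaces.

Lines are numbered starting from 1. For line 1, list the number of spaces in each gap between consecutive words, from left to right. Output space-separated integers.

Answer: 2 1

Derivation:
Line 1: ['gentle', 'content', 'bird'] (min_width=19, slack=1)
Line 2: ['metal', 'sky', 'fast', 'this'] (min_width=19, slack=1)
Line 3: ['cat', 'and', 'fire', 'string'] (min_width=19, slack=1)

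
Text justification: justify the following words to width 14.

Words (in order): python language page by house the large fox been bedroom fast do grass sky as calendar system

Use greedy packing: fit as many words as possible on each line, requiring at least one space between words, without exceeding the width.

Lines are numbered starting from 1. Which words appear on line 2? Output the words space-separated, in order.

Line 1: ['python'] (min_width=6, slack=8)
Line 2: ['language', 'page'] (min_width=13, slack=1)
Line 3: ['by', 'house', 'the'] (min_width=12, slack=2)
Line 4: ['large', 'fox', 'been'] (min_width=14, slack=0)
Line 5: ['bedroom', 'fast'] (min_width=12, slack=2)
Line 6: ['do', 'grass', 'sky'] (min_width=12, slack=2)
Line 7: ['as', 'calendar'] (min_width=11, slack=3)
Line 8: ['system'] (min_width=6, slack=8)

Answer: language page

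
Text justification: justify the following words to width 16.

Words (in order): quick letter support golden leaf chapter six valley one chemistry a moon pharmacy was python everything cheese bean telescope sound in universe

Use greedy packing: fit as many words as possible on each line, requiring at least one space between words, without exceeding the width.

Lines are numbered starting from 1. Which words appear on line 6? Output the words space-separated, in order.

Answer: pharmacy was

Derivation:
Line 1: ['quick', 'letter'] (min_width=12, slack=4)
Line 2: ['support', 'golden'] (min_width=14, slack=2)
Line 3: ['leaf', 'chapter', 'six'] (min_width=16, slack=0)
Line 4: ['valley', 'one'] (min_width=10, slack=6)
Line 5: ['chemistry', 'a', 'moon'] (min_width=16, slack=0)
Line 6: ['pharmacy', 'was'] (min_width=12, slack=4)
Line 7: ['python'] (min_width=6, slack=10)
Line 8: ['everything'] (min_width=10, slack=6)
Line 9: ['cheese', 'bean'] (min_width=11, slack=5)
Line 10: ['telescope', 'sound'] (min_width=15, slack=1)
Line 11: ['in', 'universe'] (min_width=11, slack=5)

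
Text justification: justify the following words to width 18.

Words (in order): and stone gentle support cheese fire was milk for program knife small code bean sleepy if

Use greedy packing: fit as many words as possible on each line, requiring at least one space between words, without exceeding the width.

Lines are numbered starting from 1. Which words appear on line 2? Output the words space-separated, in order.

Line 1: ['and', 'stone', 'gentle'] (min_width=16, slack=2)
Line 2: ['support', 'cheese'] (min_width=14, slack=4)
Line 3: ['fire', 'was', 'milk', 'for'] (min_width=17, slack=1)
Line 4: ['program', 'knife'] (min_width=13, slack=5)
Line 5: ['small', 'code', 'bean'] (min_width=15, slack=3)
Line 6: ['sleepy', 'if'] (min_width=9, slack=9)

Answer: support cheese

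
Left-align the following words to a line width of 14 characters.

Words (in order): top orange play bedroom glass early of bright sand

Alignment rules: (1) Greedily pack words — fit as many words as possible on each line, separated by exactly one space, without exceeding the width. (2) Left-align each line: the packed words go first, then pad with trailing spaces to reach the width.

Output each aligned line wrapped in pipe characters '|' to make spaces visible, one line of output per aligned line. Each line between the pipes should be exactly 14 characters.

Answer: |top orange    |
|play bedroom  |
|glass early of|
|bright sand   |

Derivation:
Line 1: ['top', 'orange'] (min_width=10, slack=4)
Line 2: ['play', 'bedroom'] (min_width=12, slack=2)
Line 3: ['glass', 'early', 'of'] (min_width=14, slack=0)
Line 4: ['bright', 'sand'] (min_width=11, slack=3)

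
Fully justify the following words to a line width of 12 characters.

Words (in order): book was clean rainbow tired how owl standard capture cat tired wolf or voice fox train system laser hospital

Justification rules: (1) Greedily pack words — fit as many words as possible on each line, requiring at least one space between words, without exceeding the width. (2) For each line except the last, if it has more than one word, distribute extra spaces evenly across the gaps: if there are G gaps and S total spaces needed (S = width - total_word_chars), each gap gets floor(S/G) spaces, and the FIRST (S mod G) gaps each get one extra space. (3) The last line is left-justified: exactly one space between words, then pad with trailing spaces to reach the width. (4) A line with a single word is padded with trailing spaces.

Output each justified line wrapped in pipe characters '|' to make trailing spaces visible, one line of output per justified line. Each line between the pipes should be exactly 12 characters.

Answer: |book     was|
|clean       |
|rainbow     |
|tired    how|
|owl standard|
|capture  cat|
|tired   wolf|
|or voice fox|
|train system|
|laser       |
|hospital    |

Derivation:
Line 1: ['book', 'was'] (min_width=8, slack=4)
Line 2: ['clean'] (min_width=5, slack=7)
Line 3: ['rainbow'] (min_width=7, slack=5)
Line 4: ['tired', 'how'] (min_width=9, slack=3)
Line 5: ['owl', 'standard'] (min_width=12, slack=0)
Line 6: ['capture', 'cat'] (min_width=11, slack=1)
Line 7: ['tired', 'wolf'] (min_width=10, slack=2)
Line 8: ['or', 'voice', 'fox'] (min_width=12, slack=0)
Line 9: ['train', 'system'] (min_width=12, slack=0)
Line 10: ['laser'] (min_width=5, slack=7)
Line 11: ['hospital'] (min_width=8, slack=4)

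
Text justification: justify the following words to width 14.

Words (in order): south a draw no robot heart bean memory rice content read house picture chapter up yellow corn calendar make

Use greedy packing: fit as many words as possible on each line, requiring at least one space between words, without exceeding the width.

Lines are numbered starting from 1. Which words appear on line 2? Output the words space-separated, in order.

Line 1: ['south', 'a', 'draw'] (min_width=12, slack=2)
Line 2: ['no', 'robot', 'heart'] (min_width=14, slack=0)
Line 3: ['bean', 'memory'] (min_width=11, slack=3)
Line 4: ['rice', 'content'] (min_width=12, slack=2)
Line 5: ['read', 'house'] (min_width=10, slack=4)
Line 6: ['picture'] (min_width=7, slack=7)
Line 7: ['chapter', 'up'] (min_width=10, slack=4)
Line 8: ['yellow', 'corn'] (min_width=11, slack=3)
Line 9: ['calendar', 'make'] (min_width=13, slack=1)

Answer: no robot heart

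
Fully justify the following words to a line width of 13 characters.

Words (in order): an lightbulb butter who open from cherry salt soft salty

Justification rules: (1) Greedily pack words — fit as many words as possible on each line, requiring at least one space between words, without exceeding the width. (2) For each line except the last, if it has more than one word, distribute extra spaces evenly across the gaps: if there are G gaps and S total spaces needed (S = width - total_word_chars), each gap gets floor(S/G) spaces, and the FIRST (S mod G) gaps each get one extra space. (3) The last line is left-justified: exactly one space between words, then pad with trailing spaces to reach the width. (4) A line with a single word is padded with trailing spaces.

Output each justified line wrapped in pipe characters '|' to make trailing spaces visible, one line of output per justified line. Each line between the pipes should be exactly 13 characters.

Answer: |an  lightbulb|
|butter    who|
|open     from|
|cherry   salt|
|soft salty   |

Derivation:
Line 1: ['an', 'lightbulb'] (min_width=12, slack=1)
Line 2: ['butter', 'who'] (min_width=10, slack=3)
Line 3: ['open', 'from'] (min_width=9, slack=4)
Line 4: ['cherry', 'salt'] (min_width=11, slack=2)
Line 5: ['soft', 'salty'] (min_width=10, slack=3)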